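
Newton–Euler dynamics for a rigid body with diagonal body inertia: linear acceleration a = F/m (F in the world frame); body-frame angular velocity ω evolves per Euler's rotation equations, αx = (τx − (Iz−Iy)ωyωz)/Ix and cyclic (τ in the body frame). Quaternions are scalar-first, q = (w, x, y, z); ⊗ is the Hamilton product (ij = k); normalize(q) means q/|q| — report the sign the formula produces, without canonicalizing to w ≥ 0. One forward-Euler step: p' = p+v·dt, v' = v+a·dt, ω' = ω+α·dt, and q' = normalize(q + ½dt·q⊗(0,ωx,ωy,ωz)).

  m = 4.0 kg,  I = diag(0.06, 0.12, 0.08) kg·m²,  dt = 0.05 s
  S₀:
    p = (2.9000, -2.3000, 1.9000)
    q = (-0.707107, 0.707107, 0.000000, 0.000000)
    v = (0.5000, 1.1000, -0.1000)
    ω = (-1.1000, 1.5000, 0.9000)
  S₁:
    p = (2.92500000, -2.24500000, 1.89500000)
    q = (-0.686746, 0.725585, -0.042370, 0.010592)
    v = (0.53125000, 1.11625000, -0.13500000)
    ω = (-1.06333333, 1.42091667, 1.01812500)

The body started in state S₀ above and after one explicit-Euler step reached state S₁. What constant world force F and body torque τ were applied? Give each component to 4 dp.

ω₁ − ω₀ = (0.03666667, -0.07908333, 0.11812500)
gyro term ω₀×Iω₀ = (-0.0540, 0.0198, -0.0990)
τ = I·(Δω/dt) + ω₀×(Iω₀) = (-0.0100, -0.1700, 0.0900)
Δv = v₁−v₀ = (0.03125000, 0.01625000, -0.03500000)
F = m·Δv/dt = (2.5000, 1.3000, -2.8000)

F = (2.5000, 1.3000, -2.8000)
τ = (-0.0100, -0.1700, 0.0900)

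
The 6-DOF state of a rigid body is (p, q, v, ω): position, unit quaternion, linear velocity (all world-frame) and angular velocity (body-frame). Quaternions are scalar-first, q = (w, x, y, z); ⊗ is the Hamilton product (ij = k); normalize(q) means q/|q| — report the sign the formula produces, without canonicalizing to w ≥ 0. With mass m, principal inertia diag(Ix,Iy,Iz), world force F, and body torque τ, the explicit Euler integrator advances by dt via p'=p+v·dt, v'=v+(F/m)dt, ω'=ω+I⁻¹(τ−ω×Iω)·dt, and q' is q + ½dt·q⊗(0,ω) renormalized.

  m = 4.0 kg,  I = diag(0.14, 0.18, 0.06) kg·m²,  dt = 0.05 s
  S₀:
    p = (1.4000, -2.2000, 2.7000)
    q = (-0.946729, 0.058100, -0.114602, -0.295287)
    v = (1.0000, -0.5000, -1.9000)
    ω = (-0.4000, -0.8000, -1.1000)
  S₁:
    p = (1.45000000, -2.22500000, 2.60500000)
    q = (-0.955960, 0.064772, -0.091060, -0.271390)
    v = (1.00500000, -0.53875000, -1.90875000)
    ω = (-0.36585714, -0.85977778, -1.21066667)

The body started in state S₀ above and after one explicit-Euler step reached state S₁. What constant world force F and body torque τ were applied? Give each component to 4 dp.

F = (0.4000, -3.1000, -0.7000)
τ = (-0.0100, -0.1800, -0.1200)

v₁ − v₀ = (0.00500000, -0.03875000, -0.00875000)
F = m·Δv/dt = (0.4000, -3.1000, -0.7000)
Δω = ω₁−ω₀ = (0.03414286, -0.05977778, -0.11066667)
gyro term ω₀×Iω₀ = (-0.1056, 0.0352, 0.0128)
τ = I·(Δω/dt) + ω₀×(Iω₀) = (-0.0100, -0.1800, -0.1200)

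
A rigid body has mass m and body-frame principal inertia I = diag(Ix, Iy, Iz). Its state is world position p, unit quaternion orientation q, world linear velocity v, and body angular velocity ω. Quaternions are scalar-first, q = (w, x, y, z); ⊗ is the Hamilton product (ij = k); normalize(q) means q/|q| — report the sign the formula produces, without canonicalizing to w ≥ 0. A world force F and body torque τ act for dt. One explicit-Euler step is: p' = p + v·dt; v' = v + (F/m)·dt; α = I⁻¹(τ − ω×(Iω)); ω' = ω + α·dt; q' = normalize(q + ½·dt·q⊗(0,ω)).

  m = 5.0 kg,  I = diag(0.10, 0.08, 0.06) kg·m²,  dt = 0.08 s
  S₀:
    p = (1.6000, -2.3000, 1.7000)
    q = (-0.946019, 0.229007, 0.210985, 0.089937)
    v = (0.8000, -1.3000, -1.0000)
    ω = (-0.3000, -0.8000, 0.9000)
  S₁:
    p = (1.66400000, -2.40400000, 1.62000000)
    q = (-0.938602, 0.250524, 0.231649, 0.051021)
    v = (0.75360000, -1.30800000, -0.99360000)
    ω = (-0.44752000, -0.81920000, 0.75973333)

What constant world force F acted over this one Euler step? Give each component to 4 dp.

F = (-2.9000, -0.5000, 0.4000)

velocity change Δv = (-0.04640000, -0.00800000, 0.00640000)
applied force F = (-2.9000, -0.5000, 0.4000)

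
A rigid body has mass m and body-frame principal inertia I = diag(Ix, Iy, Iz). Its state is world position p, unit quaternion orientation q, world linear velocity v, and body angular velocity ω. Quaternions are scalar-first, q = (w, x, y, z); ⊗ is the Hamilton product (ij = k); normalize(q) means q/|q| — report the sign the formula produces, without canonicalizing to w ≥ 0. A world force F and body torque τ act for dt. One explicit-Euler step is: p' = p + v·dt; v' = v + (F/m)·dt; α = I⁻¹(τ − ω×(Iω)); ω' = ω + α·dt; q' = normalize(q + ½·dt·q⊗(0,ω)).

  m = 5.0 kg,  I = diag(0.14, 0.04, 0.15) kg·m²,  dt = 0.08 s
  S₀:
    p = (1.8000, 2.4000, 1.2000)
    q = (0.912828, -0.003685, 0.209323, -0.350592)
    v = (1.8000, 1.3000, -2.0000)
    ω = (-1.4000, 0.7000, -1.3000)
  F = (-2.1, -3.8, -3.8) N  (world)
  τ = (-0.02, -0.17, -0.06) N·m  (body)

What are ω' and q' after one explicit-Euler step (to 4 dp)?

angular accel α = (0.5721, -3.7950, -1.0533)
ω' = ω + α·dt = (-1.3542, 0.3964, -1.3843)
Hamilton product q⊗(0,ω) = (-0.6074547, -1.3046647, 1.1250179, -0.8962037)
q' = normalize(q + ½dt·q⊗(0,ω)) = (0.8856, -0.0557, 0.2535, -0.3852)

ω' = (-1.3542, 0.3964, -1.3843)
q' = (0.8856, -0.0557, 0.2535, -0.3852)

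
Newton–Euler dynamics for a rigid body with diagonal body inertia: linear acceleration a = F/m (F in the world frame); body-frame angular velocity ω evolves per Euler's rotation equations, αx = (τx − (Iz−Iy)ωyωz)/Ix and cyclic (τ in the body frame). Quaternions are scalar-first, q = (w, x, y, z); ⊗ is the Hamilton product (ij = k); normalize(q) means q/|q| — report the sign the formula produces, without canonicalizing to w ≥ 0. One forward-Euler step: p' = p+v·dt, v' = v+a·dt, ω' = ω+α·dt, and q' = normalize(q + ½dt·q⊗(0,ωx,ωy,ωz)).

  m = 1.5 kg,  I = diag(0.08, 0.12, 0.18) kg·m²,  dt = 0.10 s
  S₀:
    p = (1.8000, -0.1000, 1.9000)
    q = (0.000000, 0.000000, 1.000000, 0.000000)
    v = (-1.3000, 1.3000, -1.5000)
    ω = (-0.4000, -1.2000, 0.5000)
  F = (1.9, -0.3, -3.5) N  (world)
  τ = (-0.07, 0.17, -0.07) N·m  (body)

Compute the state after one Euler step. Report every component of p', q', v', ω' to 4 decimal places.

p' = (1.6700, 0.0300, 1.7500)
q' = (0.0599, 0.0249, 0.9977, 0.0200)
v' = (-1.1733, 1.2800, -1.7333)
ω' = (-0.4425, -1.0750, 0.4504)

p' = p + v·dt = (1.6700, 0.0300, 1.7500)
v + (F/m)dt = (-1.1733, 1.2800, -1.7333)
gyro term ω×Iω = (-0.0360, 0.0200, 0.0192)
(τ − ω×Iω)/I = (-0.4250, 1.2500, -0.4956)
ω + α·dt = (-0.4425, -1.0750, 0.4504)
Hamilton product q⊗(0,ω) = (1.2000000, 0.5000000, 0.0000000, 0.4000000)
q + ½dt·q⊗(0,ω), renormalized = (0.0599, 0.0249, 0.9977, 0.0200)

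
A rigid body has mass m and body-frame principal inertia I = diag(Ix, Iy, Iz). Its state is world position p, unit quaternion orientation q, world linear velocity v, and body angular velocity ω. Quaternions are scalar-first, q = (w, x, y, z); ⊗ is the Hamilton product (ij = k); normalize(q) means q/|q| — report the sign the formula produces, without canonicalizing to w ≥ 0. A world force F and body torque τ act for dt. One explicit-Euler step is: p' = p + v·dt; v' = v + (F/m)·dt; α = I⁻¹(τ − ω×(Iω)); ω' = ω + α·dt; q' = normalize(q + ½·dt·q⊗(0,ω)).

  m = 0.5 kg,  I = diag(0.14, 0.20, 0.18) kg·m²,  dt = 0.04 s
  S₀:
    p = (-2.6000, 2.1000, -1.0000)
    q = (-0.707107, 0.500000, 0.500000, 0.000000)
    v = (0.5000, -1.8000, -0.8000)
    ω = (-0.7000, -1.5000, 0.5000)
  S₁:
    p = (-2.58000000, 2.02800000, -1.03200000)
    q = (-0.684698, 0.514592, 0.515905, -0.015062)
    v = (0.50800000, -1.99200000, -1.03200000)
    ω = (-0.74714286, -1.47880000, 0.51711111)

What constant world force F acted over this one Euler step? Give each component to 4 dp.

v₁ − v₀ = (0.00800000, -0.19200000, -0.23200000)
applied force F = (0.1000, -2.4000, -2.9000)

F = (0.1000, -2.4000, -2.9000)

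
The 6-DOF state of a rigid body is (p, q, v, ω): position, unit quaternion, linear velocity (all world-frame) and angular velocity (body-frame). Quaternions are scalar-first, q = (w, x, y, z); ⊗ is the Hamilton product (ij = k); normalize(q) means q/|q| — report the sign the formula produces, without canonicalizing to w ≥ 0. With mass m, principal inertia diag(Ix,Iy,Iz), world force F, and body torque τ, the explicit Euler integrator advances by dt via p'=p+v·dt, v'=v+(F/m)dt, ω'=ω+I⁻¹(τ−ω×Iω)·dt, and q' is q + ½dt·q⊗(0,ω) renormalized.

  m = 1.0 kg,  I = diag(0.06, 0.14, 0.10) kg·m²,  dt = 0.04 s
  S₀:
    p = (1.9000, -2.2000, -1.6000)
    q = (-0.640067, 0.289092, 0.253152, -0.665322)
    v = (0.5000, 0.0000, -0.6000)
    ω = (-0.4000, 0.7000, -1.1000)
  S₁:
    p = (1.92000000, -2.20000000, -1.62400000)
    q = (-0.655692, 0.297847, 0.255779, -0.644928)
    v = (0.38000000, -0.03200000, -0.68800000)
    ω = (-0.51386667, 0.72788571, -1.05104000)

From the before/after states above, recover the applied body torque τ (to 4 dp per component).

rate change Δω = (-0.11386667, 0.02788571, 0.04896000)
gyro term ω₀×Iω₀ = (0.0308, -0.0176, -0.0224)
τ = I·(Δω/dt) + ω₀×(Iω₀) = (-0.1400, 0.0800, 0.1000)

τ = (-0.1400, 0.0800, 0.1000)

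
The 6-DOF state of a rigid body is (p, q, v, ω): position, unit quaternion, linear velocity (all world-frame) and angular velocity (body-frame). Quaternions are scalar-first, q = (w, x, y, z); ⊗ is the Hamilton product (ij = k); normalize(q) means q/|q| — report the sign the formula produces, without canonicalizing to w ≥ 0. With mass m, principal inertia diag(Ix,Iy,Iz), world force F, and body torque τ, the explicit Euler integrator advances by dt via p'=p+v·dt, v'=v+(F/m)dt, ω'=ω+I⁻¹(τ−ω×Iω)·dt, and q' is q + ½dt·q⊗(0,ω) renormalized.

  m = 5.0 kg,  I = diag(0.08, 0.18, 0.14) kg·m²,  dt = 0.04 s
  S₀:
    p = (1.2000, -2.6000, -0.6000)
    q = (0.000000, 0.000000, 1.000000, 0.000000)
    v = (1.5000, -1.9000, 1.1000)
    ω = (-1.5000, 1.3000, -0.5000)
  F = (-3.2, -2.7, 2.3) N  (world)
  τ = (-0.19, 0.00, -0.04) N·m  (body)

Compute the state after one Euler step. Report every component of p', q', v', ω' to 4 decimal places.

p' = (1.2600, -2.6760, -0.5560)
q' = (-0.0260, -0.0100, 0.9992, 0.0300)
v' = (1.4744, -1.9216, 1.1184)
ω' = (-1.6080, 1.3100, -0.4557)

a = F/m = (-0.6400, -0.5400, 0.4600)
p + v·dt = (1.2600, -2.6760, -0.5560)
v + (F/m)dt = (1.4744, -1.9216, 1.1184)
precession coupling ω×(Iω) = (0.0260, -0.0450, -0.1950)
α = I⁻¹(τ − ω×Iω) = (-2.7000, 0.2500, 1.1071)
ω + α·dt = (-1.6080, 1.3100, -0.4557)
2q̇ = q⊗(0,ω) = (-1.3000000, -0.5000000, 0.0000000, 1.5000000)
q' = normalize(q + ½dt·q⊗(0,ω)) = (-0.0260, -0.0100, 0.9992, 0.0300)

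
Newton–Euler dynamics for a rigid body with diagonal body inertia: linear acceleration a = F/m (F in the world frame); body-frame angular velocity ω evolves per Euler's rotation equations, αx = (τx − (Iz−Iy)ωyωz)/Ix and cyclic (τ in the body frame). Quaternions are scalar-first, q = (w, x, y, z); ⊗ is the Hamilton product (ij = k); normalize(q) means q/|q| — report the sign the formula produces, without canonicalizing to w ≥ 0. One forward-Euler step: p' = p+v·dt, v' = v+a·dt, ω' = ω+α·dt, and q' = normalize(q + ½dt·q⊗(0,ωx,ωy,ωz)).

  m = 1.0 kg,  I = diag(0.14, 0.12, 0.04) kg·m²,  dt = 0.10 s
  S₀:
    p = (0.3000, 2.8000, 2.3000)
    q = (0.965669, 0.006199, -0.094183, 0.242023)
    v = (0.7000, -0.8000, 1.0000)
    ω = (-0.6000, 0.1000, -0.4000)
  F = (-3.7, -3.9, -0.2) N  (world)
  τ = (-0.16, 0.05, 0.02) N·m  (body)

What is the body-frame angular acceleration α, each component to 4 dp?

gyro term ω×Iω = (0.0032, 0.0240, 0.0012)
(τ − ω×Iω)/I = (-1.1657, 0.2167, 0.4700)

α = (-1.1657, 0.2167, 0.4700)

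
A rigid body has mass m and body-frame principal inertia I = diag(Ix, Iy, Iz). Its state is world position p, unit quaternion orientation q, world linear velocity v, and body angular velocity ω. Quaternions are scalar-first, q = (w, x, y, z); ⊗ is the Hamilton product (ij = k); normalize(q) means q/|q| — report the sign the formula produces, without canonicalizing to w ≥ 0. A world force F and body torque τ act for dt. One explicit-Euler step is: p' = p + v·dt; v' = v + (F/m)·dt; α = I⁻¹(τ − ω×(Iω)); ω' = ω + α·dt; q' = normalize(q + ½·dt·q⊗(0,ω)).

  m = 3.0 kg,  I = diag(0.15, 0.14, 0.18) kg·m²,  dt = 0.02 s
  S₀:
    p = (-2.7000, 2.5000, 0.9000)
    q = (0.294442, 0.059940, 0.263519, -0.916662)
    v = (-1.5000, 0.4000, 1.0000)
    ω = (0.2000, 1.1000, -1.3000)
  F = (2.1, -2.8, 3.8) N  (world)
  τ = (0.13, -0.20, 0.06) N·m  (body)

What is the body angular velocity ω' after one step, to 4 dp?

ω×(Iω) gyroscopic = (-0.0572, 0.0078, -0.0022)
(τ − ω×Iω)/I = (1.2480, -1.4843, 0.3456)
ω + α·dt = (0.2250, 1.0703, -1.2931)

ω' = (0.2250, 1.0703, -1.2931)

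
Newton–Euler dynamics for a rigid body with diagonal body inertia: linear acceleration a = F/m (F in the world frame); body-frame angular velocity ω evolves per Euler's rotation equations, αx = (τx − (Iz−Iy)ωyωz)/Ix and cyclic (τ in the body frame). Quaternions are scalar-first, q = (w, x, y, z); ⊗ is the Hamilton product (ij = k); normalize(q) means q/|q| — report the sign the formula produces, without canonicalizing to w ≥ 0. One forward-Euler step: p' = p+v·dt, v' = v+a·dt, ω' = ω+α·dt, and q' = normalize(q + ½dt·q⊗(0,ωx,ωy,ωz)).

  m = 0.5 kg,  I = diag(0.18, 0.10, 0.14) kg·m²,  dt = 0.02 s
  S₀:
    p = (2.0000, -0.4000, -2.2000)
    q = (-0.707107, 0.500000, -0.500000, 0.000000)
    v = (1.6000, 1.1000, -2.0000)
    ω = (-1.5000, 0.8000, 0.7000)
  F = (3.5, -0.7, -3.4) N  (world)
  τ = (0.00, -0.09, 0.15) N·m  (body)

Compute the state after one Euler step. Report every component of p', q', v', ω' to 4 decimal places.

linear accel F/m = (7.0000, -1.4000, -6.8000)
new position p' = (2.0320, -0.3780, -2.2400)
v + (F/m)dt = (1.7400, 1.0720, -2.1360)
precession coupling ω×(Iω) = (0.0224, -0.0420, 0.0960)
angular accel α = (-0.1244, -0.4800, 0.3857)
ω' = ω + α·dt = (-1.5025, 0.7904, 0.7077)
q⊗(0,ω) = (1.1500000, 0.7106605, -0.9156856, -0.8449749)
updated quaternion q' = (-0.6955, 0.5070, -0.5091, -0.0084)

p' = (2.0320, -0.3780, -2.2400)
q' = (-0.6955, 0.5070, -0.5091, -0.0084)
v' = (1.7400, 1.0720, -2.1360)
ω' = (-1.5025, 0.7904, 0.7077)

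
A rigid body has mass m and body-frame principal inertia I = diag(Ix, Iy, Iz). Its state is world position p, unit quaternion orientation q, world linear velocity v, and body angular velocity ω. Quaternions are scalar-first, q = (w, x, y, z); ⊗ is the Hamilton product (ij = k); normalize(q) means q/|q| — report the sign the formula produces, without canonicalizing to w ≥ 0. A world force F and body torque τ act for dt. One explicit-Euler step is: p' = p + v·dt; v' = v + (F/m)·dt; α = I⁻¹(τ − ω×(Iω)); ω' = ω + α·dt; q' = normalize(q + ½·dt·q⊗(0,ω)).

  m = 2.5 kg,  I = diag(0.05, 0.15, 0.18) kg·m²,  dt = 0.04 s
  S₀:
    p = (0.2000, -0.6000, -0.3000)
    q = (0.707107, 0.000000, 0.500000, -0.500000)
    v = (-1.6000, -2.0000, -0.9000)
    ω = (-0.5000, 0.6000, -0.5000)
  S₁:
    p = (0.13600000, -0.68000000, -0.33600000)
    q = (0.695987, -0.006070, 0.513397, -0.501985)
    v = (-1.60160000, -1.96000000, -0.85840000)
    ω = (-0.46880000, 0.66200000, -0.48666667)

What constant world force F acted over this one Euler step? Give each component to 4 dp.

F = (-0.1000, 2.5000, 2.6000)

Δv = v₁−v₀ = (-0.00160000, 0.04000000, 0.04160000)
applied force F = (-0.1000, 2.5000, 2.6000)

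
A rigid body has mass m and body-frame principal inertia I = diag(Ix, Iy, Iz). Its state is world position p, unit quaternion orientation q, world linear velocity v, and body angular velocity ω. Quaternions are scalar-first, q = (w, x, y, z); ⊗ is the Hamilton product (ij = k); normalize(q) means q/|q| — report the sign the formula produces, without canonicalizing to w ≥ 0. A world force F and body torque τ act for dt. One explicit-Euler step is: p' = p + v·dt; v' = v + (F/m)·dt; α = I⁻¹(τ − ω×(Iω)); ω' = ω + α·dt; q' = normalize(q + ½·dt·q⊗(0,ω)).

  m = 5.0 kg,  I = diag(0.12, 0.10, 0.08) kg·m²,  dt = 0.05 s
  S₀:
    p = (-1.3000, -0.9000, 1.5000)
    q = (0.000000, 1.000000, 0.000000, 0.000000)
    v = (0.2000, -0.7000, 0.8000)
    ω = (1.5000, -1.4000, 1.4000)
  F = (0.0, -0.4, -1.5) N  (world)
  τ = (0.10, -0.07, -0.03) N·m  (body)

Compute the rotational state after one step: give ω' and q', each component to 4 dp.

ω' = (1.5253, -1.4770, 1.3550)
q' = (-0.0374, 0.9981, -0.0349, -0.0349)

ω×(Iω) gyroscopic = (0.0392, 0.0840, 0.0420)
α = I⁻¹(τ − ω×Iω) = (0.5067, -1.5400, -0.9000)
new body rate ω' = (1.5253, -1.4770, 1.3550)
2q̇ = q⊗(0,ω) = (-1.5000000, 0.0000000, -1.4000000, -1.4000000)
q' = normalize(q + ½dt·q⊗(0,ω)) = (-0.0374, 0.9981, -0.0349, -0.0349)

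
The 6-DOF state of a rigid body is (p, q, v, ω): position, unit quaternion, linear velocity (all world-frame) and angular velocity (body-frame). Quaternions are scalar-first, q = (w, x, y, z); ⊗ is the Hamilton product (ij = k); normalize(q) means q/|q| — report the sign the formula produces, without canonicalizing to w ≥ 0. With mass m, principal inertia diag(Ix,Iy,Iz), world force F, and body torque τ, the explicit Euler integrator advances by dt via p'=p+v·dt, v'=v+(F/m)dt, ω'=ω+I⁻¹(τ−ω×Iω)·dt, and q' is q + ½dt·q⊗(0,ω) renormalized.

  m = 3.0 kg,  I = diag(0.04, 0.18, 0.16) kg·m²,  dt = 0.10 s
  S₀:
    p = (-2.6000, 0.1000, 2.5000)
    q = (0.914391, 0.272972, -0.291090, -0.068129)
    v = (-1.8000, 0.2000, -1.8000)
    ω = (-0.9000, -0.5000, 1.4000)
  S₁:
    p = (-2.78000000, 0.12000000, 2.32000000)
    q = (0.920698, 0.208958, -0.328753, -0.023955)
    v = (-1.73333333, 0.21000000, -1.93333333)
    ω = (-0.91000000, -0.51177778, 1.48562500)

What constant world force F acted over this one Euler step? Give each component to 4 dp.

Δv = v₁−v₀ = (0.06666667, 0.01000000, -0.13333333)
F = m·Δv/dt = (2.0000, 0.3000, -4.0000)

F = (2.0000, 0.3000, -4.0000)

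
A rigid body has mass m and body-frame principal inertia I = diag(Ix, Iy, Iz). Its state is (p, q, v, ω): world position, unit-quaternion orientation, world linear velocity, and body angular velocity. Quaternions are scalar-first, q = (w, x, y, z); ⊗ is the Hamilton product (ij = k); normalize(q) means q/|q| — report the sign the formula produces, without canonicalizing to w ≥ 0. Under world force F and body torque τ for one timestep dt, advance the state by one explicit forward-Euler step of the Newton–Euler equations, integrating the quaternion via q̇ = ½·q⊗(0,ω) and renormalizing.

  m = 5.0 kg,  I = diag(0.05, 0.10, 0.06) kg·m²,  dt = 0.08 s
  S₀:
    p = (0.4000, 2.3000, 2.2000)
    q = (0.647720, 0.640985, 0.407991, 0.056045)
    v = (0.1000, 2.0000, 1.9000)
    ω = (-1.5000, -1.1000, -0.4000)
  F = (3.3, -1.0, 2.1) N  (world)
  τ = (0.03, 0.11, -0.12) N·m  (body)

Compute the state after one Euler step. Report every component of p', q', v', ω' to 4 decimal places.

p' = (0.4080, 2.4600, 2.3520)
q' = (0.7030, 0.5963, 0.3853, 0.0418)
v' = (0.1528, 1.9840, 1.9336)
ω' = (-1.4238, -1.0072, -0.6700)

a = (0.6600, -0.2000, 0.4200)
p + v·dt = (0.4080, 2.4600, 2.3520)
new velocity v' = (0.1528, 1.9840, 1.9336)
angular accel α = (0.9520, 1.1600, -3.3750)
ω' = ω + α·dt = (-1.4238, -1.0072, -0.6700)
Hamilton product q⊗(0,ω) = (1.4326856, -1.0731269, -0.5401655, -0.3521850)
updated quaternion q' = (0.7030, 0.5963, 0.3853, 0.0418)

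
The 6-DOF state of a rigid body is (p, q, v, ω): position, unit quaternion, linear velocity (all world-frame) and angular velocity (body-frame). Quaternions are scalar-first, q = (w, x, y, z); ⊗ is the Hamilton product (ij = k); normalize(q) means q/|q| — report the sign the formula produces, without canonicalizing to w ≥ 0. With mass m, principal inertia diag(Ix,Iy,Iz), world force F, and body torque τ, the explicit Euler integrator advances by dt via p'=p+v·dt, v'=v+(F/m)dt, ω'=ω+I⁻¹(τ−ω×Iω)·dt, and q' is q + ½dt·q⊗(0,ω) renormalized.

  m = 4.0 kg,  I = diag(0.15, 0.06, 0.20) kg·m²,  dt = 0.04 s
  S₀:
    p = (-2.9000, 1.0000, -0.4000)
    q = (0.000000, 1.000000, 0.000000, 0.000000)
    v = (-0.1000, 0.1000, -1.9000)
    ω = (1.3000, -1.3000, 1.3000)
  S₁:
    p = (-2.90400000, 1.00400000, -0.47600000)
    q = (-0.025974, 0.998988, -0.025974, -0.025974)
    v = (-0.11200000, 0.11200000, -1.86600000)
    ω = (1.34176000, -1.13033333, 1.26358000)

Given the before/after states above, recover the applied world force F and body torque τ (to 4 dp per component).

ω₁ − ω₀ = (0.04176000, 0.16966667, -0.03642000)
ω₀×(Iω₀) = (-0.2366, -0.0845, 0.1521)
τ = I·(Δω/dt) + ω₀×(Iω₀) = (-0.0800, 0.1700, -0.0300)
Δv = v₁−v₀ = (-0.01200000, 0.01200000, 0.03400000)
F = m·Δv/dt = (-1.2000, 1.2000, 3.4000)

F = (-1.2000, 1.2000, 3.4000)
τ = (-0.0800, 0.1700, -0.0300)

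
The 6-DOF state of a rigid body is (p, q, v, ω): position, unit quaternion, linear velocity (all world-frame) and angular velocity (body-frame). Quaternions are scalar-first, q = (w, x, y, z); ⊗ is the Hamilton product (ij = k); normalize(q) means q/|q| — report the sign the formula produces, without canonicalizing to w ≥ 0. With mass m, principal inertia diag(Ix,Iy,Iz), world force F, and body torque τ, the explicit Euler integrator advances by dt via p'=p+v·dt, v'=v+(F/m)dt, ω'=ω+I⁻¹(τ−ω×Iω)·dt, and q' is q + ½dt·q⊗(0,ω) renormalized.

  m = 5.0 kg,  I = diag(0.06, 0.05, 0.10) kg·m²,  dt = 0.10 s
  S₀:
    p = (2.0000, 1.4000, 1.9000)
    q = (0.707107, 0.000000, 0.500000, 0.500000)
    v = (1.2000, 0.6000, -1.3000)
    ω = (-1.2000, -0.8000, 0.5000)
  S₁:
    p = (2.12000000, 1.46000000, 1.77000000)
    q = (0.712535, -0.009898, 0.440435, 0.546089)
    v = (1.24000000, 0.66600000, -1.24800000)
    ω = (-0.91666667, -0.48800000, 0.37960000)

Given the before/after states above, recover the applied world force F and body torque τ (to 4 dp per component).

ω₁ − ω₀ = (0.28333333, 0.31200000, -0.12040000)
ω₀×(Iω₀) = (-0.0200, 0.0240, -0.0096)
applied torque τ = (0.1500, 0.1800, -0.1300)
velocity change Δv = (0.04000000, 0.06600000, 0.05200000)
F = m·Δv/dt = (2.0000, 3.3000, 2.6000)

F = (2.0000, 3.3000, 2.6000)
τ = (0.1500, 0.1800, -0.1300)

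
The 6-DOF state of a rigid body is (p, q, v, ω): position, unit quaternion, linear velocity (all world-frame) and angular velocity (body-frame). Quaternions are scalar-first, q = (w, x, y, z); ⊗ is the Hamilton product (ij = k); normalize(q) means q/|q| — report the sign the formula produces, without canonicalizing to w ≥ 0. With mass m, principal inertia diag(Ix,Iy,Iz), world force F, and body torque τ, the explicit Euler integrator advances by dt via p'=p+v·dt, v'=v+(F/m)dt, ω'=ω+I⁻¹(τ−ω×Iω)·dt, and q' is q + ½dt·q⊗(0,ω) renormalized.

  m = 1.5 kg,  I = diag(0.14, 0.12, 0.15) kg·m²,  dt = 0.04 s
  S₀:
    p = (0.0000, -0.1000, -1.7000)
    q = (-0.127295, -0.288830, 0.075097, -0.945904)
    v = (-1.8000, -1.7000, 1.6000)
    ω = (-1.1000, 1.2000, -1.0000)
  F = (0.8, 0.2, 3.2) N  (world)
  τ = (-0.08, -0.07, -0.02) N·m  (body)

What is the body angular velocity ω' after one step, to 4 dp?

α = I⁻¹(τ − ω×Iω) = (-0.3143, -0.4917, -0.3093)
ω' = ω + α·dt = (-1.1126, 1.1803, -1.0124)

ω' = (-1.1126, 1.1803, -1.0124)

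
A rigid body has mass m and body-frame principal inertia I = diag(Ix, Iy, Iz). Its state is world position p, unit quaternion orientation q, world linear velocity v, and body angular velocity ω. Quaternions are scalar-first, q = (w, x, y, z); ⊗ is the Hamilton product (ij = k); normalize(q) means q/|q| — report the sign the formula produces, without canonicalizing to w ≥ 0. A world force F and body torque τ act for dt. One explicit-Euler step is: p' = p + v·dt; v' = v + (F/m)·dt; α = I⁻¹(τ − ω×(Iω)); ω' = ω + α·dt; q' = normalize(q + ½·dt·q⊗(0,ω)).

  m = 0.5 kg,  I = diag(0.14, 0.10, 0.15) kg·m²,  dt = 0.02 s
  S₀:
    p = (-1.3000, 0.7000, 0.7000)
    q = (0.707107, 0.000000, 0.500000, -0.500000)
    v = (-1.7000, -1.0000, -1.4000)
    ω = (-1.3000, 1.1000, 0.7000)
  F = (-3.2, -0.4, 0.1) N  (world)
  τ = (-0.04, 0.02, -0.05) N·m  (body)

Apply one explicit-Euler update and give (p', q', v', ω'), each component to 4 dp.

p' = (-1.3340, 0.6800, 0.6720)
q' = (0.7050, -0.0002, 0.5142, -0.4885)
v' = (-1.8280, -1.0160, -1.3960)
ω' = (-1.3112, 1.1022, 0.6857)

a = (-6.4000, -0.8000, 0.2000)
p' = p + v·dt = (-1.3340, 0.6800, 0.6720)
new velocity v' = (-1.8280, -1.0160, -1.3960)
(τ − ω×Iω)/I = (-0.5607, 0.1090, -0.7147)
new body rate ω' = (-1.3112, 1.1022, 0.6857)
2q̇ = q⊗(0,ω) = (-0.2000000, -0.0192391, 1.4278177, 1.1449749)
q + ½dt·q⊗(0,ω), renormalized = (0.7050, -0.0002, 0.5142, -0.4885)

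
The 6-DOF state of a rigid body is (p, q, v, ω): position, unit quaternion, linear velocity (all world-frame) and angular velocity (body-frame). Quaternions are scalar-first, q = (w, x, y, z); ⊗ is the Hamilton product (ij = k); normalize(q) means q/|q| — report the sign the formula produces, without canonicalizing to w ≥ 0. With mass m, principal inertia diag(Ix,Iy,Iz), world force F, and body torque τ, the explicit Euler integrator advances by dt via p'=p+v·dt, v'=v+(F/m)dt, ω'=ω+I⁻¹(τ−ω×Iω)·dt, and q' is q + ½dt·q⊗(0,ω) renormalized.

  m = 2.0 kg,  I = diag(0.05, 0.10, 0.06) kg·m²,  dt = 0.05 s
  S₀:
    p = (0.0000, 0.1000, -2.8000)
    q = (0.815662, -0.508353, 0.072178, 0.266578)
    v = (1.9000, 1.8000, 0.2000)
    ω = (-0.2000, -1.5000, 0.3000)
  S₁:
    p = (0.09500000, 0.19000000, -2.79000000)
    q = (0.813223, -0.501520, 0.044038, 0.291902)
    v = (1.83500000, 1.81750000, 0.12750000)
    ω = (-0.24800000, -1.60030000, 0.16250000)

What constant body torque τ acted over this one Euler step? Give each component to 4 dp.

τ = (-0.0300, -0.2000, -0.1500)

rate change Δω = (-0.04800000, -0.10030000, -0.13750000)
precession coupling = (0.0180, 0.0006, 0.0150)
τ = I·(Δω/dt) + ω₀×(Iω₀) = (-0.0300, -0.2000, -0.1500)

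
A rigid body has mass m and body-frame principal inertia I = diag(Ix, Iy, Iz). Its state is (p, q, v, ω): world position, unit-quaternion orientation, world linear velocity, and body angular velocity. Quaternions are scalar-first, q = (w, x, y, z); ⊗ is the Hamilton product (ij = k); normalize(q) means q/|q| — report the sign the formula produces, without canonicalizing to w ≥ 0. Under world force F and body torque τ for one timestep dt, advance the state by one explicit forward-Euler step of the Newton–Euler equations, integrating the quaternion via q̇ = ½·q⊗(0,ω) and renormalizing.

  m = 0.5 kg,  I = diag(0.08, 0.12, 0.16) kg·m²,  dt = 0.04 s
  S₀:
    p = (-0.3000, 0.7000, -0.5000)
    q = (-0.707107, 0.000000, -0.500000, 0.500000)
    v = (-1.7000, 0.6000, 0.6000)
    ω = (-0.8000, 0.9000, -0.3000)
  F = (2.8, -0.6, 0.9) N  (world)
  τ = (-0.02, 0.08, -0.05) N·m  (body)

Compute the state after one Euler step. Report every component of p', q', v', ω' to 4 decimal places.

p' = (-0.3680, 0.7240, -0.4760)
q' = (-0.6949, 0.0053, -0.5206, 0.4961)
v' = (-1.4760, 0.5520, 0.6720)
ω' = (-0.8046, 0.9331, -0.3053)

gyro term ω×Iω = (-0.0108, -0.0192, -0.0288)
α = I⁻¹(τ − ω×Iω) = (-0.1150, 0.8267, -0.1325)
ω' = ω + α·dt = (-0.8046, 0.9331, -0.3053)
q⊗(0,ω) = (0.6000000, 0.2656856, -1.0363963, -0.1878679)
q' = normalize(q + ½dt·q⊗(0,ω)) = (-0.6949, 0.0053, -0.5206, 0.4961)
a = F/m = (5.6000, -1.2000, 1.8000)
p' = p + v·dt = (-0.3680, 0.7240, -0.4760)
new velocity v' = (-1.4760, 0.5520, 0.6720)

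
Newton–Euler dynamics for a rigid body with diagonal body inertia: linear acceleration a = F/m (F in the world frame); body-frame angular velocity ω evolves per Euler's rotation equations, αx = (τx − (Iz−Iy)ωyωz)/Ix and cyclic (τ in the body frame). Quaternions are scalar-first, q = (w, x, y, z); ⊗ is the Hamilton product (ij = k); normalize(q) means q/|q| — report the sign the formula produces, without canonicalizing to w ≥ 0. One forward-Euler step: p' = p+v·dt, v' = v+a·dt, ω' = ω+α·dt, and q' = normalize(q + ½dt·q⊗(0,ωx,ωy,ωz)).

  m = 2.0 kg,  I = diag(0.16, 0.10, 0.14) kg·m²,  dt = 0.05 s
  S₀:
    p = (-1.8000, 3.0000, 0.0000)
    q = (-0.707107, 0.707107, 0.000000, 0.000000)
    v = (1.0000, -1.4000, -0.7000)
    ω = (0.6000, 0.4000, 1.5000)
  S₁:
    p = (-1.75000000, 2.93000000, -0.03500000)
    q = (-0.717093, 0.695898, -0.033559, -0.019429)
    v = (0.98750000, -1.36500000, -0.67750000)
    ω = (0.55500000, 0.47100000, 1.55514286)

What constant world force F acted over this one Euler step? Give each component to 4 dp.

velocity change Δv = (-0.01250000, 0.03500000, 0.02250000)
applied force F = (-0.5000, 1.4000, 0.9000)

F = (-0.5000, 1.4000, 0.9000)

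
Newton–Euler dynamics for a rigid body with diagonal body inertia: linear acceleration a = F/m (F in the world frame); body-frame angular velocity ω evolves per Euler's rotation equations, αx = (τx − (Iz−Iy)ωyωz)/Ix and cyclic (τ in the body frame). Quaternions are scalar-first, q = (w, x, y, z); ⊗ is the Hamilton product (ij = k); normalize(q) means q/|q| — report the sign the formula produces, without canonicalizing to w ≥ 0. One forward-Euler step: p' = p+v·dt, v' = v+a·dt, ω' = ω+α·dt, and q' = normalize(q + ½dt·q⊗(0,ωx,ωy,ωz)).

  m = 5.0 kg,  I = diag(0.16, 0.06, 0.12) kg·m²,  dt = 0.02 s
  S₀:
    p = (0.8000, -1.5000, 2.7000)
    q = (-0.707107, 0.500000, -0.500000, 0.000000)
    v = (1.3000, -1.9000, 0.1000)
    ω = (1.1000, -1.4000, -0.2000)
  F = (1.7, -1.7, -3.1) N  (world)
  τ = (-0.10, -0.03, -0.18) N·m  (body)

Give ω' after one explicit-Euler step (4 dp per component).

ω×(Iω) gyroscopic = (0.0168, -0.0088, 0.1540)
(τ − ω×Iω)/I = (-0.7300, -0.3533, -2.7833)
ω + α·dt = (1.0854, -1.4071, -0.2557)

ω' = (1.0854, -1.4071, -0.2557)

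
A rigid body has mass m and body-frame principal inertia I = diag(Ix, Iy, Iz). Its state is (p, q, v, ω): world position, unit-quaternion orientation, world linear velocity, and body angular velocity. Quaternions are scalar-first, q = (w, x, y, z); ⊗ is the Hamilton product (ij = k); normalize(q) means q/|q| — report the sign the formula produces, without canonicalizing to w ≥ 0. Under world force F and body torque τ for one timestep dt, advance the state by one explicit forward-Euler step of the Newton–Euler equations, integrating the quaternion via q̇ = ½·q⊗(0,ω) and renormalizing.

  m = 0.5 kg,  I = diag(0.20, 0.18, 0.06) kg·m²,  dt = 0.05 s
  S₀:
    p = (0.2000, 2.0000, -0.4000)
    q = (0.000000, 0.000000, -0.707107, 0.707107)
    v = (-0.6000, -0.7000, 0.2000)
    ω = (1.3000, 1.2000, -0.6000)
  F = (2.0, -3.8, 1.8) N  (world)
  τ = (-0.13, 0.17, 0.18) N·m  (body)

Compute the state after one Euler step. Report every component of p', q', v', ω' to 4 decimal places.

p' = (0.1700, 1.9650, -0.3900)
q' = (0.0318, -0.0106, -0.6834, 0.7293)
v' = (-0.4000, -1.0800, 0.3800)
ω' = (1.2459, 1.2776, -0.4240)

a = F/m = (4.0000, -7.6000, 3.6000)
p + v·dt = (0.1700, 1.9650, -0.3900)
new velocity v' = (-0.4000, -1.0800, 0.3800)
(τ − ω×Iω)/I = (-1.0820, 1.5511, 3.5200)
ω + α·dt = (1.2459, 1.2776, -0.4240)
2q̇ = q⊗(0,ω) = (1.2727926, -0.4242642, 0.9192391, 0.9192391)
q' = normalize(q + ½dt·q⊗(0,ω)) = (0.0318, -0.0106, -0.6834, 0.7293)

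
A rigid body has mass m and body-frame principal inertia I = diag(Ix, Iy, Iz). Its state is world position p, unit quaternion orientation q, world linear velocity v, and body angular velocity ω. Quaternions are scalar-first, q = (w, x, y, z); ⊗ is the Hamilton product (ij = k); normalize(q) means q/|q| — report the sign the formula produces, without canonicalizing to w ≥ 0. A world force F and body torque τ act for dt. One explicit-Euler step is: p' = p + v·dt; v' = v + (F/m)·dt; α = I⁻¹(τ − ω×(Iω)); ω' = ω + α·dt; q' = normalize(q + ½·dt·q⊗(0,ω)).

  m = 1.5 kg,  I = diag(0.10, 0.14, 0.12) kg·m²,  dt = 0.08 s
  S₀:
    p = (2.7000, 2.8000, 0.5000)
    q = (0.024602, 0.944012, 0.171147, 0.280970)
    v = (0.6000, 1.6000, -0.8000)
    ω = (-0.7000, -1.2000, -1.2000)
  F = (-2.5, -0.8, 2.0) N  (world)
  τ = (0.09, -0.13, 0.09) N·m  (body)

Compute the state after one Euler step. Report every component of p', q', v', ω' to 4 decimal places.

p' = (2.7480, 2.9280, 0.4360)
q' = (0.0725, 0.9460, 0.2069, 0.2386)
v' = (0.4667, 1.5573, -0.6933)
ω' = (-0.6050, -1.2647, -1.1624)

p + v·dt = (2.7480, 2.9280, 0.4360)
new velocity v' = (0.4667, 1.5573, -0.6933)
ω×(Iω) gyroscopic = (-0.0288, -0.0168, 0.0336)
angular accel α = (1.1880, -0.8086, 0.4700)
ω' = ω + α·dt = (-0.6050, -1.2647, -1.1624)
q⊗(0,ω) = (1.2033488, 0.1145662, 0.9066130, -1.0425339)
q + ½dt·q⊗(0,ω), renormalized = (0.0725, 0.9460, 0.2069, 0.2386)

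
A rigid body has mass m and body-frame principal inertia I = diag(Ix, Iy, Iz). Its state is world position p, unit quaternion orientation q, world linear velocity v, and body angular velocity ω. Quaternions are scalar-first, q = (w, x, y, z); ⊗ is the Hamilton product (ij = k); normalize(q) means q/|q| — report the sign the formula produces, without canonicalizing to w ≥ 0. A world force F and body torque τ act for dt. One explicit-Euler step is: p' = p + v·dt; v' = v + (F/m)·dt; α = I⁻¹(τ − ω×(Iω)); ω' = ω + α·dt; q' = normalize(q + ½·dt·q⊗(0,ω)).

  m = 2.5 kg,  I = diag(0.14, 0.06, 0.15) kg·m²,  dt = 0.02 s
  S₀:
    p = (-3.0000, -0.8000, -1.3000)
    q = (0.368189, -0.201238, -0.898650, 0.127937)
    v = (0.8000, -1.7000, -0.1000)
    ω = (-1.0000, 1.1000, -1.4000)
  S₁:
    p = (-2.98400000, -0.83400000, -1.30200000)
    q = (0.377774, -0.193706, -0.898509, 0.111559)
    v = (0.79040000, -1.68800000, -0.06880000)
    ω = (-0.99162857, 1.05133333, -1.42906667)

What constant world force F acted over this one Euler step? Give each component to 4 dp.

Δv = v₁−v₀ = (-0.00960000, 0.01200000, 0.03120000)
applied force F = (-1.2000, 1.5000, 3.9000)

F = (-1.2000, 1.5000, 3.9000)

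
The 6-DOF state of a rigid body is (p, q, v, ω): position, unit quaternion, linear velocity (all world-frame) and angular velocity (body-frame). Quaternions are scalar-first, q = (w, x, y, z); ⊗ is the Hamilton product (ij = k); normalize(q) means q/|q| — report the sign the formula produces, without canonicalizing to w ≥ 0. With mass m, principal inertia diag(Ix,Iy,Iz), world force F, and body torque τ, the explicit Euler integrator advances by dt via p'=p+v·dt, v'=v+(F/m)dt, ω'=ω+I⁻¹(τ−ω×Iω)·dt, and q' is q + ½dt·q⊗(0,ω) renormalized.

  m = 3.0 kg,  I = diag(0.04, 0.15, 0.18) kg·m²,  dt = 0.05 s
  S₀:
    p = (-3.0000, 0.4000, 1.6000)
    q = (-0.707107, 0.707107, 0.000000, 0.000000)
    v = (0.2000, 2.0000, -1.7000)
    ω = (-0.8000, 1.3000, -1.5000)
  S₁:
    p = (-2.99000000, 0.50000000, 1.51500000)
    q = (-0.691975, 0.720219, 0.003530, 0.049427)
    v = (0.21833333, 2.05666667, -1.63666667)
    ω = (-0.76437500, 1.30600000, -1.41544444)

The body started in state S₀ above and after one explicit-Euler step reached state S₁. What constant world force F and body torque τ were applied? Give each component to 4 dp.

Δω = ω₁−ω₀ = (0.03562500, 0.00600000, 0.08455556)
ω₀×(Iω₀) = (-0.0585, -0.1680, -0.1144)
τ = I·(Δω/dt) + ω₀×(Iω₀) = (-0.0300, -0.1500, 0.1900)
velocity change Δv = (0.01833333, 0.05666667, 0.06333333)
F = m·Δv/dt = (1.1000, 3.4000, 3.8000)

F = (1.1000, 3.4000, 3.8000)
τ = (-0.0300, -0.1500, 0.1900)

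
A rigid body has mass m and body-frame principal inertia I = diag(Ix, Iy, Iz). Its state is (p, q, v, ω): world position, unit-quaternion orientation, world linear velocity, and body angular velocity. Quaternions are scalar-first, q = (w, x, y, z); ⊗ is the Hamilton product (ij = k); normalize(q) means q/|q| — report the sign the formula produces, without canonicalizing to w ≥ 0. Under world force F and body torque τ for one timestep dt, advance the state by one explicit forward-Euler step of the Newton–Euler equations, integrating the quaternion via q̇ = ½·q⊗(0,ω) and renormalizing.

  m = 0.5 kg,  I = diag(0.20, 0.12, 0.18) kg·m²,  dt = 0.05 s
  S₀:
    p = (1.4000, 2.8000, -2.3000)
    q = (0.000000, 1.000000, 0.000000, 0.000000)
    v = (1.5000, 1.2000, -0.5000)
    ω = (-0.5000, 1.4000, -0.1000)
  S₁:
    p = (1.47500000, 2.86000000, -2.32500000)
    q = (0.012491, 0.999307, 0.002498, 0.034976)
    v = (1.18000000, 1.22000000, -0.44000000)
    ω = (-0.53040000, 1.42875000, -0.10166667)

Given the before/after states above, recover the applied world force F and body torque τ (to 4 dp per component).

v₁ − v₀ = (-0.32000000, 0.02000000, 0.06000000)
applied force F = (-3.2000, 0.2000, 0.6000)
ω₁ − ω₀ = (-0.03040000, 0.02875000, -0.00166667)
applied torque τ = (-0.1300, 0.0700, 0.0500)

F = (-3.2000, 0.2000, 0.6000)
τ = (-0.1300, 0.0700, 0.0500)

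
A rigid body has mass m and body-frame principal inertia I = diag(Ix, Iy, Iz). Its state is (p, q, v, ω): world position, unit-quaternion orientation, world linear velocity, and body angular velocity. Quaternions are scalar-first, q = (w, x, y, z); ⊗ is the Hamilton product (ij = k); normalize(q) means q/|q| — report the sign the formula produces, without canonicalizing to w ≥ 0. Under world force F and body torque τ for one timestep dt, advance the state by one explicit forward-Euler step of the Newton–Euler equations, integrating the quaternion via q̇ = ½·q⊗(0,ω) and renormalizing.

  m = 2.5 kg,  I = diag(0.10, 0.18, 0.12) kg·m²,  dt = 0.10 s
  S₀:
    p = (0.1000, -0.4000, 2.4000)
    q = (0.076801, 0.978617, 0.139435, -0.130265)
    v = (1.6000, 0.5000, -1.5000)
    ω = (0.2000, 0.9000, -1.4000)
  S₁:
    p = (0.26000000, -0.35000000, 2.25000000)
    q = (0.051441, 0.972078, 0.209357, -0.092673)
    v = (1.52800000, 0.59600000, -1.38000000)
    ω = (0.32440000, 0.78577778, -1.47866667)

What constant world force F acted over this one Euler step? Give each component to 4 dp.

F = (-1.8000, 2.4000, 3.0000)

velocity change Δv = (-0.07200000, 0.09600000, 0.12000000)
m·(v₁−v₀)/dt = (-1.8000, 2.4000, 3.0000)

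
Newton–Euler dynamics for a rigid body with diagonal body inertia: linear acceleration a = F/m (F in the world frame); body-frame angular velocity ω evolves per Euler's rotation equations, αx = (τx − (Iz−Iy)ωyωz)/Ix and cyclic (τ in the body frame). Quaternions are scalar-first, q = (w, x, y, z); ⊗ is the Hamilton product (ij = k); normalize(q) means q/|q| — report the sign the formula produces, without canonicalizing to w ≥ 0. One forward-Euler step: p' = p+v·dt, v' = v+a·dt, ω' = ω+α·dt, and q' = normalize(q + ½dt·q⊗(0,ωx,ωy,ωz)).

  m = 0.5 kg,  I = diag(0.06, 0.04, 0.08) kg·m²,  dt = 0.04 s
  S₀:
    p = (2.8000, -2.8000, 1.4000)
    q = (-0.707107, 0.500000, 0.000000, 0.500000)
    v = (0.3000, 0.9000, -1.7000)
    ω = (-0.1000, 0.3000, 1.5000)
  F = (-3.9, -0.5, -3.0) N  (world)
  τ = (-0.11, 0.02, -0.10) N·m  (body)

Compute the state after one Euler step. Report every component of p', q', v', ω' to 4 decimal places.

angular accel α = (-2.1333, 0.4250, -1.2575)
ω + α·dt = (-0.1853, 0.3170, 1.4497)
2q̇ = q⊗(0,ω) = (-0.7000000, -0.0792893, -1.0121321, -0.9106605)
updated quaternion q' = (-0.7208, 0.4982, -0.0202, 0.4816)
a = F/m = (-7.8000, -1.0000, -6.0000)
p' = p + v·dt = (2.8120, -2.7640, 1.3320)
v' = v + a·dt = (-0.0120, 0.8600, -1.9400)

p' = (2.8120, -2.7640, 1.3320)
q' = (-0.7208, 0.4982, -0.0202, 0.4816)
v' = (-0.0120, 0.8600, -1.9400)
ω' = (-0.1853, 0.3170, 1.4497)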